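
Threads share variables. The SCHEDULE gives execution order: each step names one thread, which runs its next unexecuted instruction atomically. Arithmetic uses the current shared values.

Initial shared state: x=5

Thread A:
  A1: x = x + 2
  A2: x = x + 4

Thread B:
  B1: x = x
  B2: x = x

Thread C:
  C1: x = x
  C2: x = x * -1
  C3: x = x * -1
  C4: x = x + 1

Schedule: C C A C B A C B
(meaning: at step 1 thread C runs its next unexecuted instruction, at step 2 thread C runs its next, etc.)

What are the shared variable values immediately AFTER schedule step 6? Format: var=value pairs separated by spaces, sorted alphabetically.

Step 1: thread C executes C1 (x = x). Shared: x=5. PCs: A@0 B@0 C@1
Step 2: thread C executes C2 (x = x * -1). Shared: x=-5. PCs: A@0 B@0 C@2
Step 3: thread A executes A1 (x = x + 2). Shared: x=-3. PCs: A@1 B@0 C@2
Step 4: thread C executes C3 (x = x * -1). Shared: x=3. PCs: A@1 B@0 C@3
Step 5: thread B executes B1 (x = x). Shared: x=3. PCs: A@1 B@1 C@3
Step 6: thread A executes A2 (x = x + 4). Shared: x=7. PCs: A@2 B@1 C@3

Answer: x=7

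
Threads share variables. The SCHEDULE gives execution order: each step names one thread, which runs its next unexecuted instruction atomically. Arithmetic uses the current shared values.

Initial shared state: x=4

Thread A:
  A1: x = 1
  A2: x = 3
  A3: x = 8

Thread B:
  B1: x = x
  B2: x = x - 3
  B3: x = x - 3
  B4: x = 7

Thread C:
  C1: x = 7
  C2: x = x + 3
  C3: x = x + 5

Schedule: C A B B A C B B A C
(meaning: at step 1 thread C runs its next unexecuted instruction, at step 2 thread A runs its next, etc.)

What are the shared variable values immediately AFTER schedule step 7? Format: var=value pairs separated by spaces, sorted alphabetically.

Answer: x=3

Derivation:
Step 1: thread C executes C1 (x = 7). Shared: x=7. PCs: A@0 B@0 C@1
Step 2: thread A executes A1 (x = 1). Shared: x=1. PCs: A@1 B@0 C@1
Step 3: thread B executes B1 (x = x). Shared: x=1. PCs: A@1 B@1 C@1
Step 4: thread B executes B2 (x = x - 3). Shared: x=-2. PCs: A@1 B@2 C@1
Step 5: thread A executes A2 (x = 3). Shared: x=3. PCs: A@2 B@2 C@1
Step 6: thread C executes C2 (x = x + 3). Shared: x=6. PCs: A@2 B@2 C@2
Step 7: thread B executes B3 (x = x - 3). Shared: x=3. PCs: A@2 B@3 C@2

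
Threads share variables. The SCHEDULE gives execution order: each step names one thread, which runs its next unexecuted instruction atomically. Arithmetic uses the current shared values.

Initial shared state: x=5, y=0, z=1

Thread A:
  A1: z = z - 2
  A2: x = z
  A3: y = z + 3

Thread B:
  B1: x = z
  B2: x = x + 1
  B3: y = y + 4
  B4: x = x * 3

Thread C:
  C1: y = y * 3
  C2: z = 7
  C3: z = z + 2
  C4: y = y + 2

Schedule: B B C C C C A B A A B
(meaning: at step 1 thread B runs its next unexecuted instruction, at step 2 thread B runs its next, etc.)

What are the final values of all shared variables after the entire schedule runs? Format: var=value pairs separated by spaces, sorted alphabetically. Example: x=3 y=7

Answer: x=21 y=10 z=7

Derivation:
Step 1: thread B executes B1 (x = z). Shared: x=1 y=0 z=1. PCs: A@0 B@1 C@0
Step 2: thread B executes B2 (x = x + 1). Shared: x=2 y=0 z=1. PCs: A@0 B@2 C@0
Step 3: thread C executes C1 (y = y * 3). Shared: x=2 y=0 z=1. PCs: A@0 B@2 C@1
Step 4: thread C executes C2 (z = 7). Shared: x=2 y=0 z=7. PCs: A@0 B@2 C@2
Step 5: thread C executes C3 (z = z + 2). Shared: x=2 y=0 z=9. PCs: A@0 B@2 C@3
Step 6: thread C executes C4 (y = y + 2). Shared: x=2 y=2 z=9. PCs: A@0 B@2 C@4
Step 7: thread A executes A1 (z = z - 2). Shared: x=2 y=2 z=7. PCs: A@1 B@2 C@4
Step 8: thread B executes B3 (y = y + 4). Shared: x=2 y=6 z=7. PCs: A@1 B@3 C@4
Step 9: thread A executes A2 (x = z). Shared: x=7 y=6 z=7. PCs: A@2 B@3 C@4
Step 10: thread A executes A3 (y = z + 3). Shared: x=7 y=10 z=7. PCs: A@3 B@3 C@4
Step 11: thread B executes B4 (x = x * 3). Shared: x=21 y=10 z=7. PCs: A@3 B@4 C@4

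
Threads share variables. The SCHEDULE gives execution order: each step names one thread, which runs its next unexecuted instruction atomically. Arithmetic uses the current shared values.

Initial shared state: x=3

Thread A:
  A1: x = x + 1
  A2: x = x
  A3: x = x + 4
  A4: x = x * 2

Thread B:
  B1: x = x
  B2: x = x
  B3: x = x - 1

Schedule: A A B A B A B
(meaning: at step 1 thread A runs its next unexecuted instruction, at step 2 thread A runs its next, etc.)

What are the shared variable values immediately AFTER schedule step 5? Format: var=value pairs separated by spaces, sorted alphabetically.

Answer: x=8

Derivation:
Step 1: thread A executes A1 (x = x + 1). Shared: x=4. PCs: A@1 B@0
Step 2: thread A executes A2 (x = x). Shared: x=4. PCs: A@2 B@0
Step 3: thread B executes B1 (x = x). Shared: x=4. PCs: A@2 B@1
Step 4: thread A executes A3 (x = x + 4). Shared: x=8. PCs: A@3 B@1
Step 5: thread B executes B2 (x = x). Shared: x=8. PCs: A@3 B@2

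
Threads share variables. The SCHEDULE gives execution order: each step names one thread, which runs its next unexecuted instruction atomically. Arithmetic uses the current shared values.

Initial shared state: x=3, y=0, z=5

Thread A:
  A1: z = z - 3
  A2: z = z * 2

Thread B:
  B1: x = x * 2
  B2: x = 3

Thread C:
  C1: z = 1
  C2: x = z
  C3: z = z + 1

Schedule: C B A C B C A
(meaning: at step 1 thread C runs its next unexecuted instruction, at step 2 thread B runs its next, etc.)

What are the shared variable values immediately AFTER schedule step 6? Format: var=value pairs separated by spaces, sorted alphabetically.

Step 1: thread C executes C1 (z = 1). Shared: x=3 y=0 z=1. PCs: A@0 B@0 C@1
Step 2: thread B executes B1 (x = x * 2). Shared: x=6 y=0 z=1. PCs: A@0 B@1 C@1
Step 3: thread A executes A1 (z = z - 3). Shared: x=6 y=0 z=-2. PCs: A@1 B@1 C@1
Step 4: thread C executes C2 (x = z). Shared: x=-2 y=0 z=-2. PCs: A@1 B@1 C@2
Step 5: thread B executes B2 (x = 3). Shared: x=3 y=0 z=-2. PCs: A@1 B@2 C@2
Step 6: thread C executes C3 (z = z + 1). Shared: x=3 y=0 z=-1. PCs: A@1 B@2 C@3

Answer: x=3 y=0 z=-1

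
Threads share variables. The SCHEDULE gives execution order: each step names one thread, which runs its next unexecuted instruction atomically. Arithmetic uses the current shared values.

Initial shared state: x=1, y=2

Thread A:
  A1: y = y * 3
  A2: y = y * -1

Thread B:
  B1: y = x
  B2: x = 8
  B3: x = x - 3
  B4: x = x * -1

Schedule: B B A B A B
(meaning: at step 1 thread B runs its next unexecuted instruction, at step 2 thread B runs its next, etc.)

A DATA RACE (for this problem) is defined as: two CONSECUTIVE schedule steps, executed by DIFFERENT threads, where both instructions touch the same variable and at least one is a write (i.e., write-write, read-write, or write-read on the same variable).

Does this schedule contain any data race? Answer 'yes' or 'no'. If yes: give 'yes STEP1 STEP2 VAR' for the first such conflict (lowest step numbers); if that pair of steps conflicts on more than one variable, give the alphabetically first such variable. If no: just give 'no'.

Steps 1,2: same thread (B). No race.
Steps 2,3: B(r=-,w=x) vs A(r=y,w=y). No conflict.
Steps 3,4: A(r=y,w=y) vs B(r=x,w=x). No conflict.
Steps 4,5: B(r=x,w=x) vs A(r=y,w=y). No conflict.
Steps 5,6: A(r=y,w=y) vs B(r=x,w=x). No conflict.

Answer: no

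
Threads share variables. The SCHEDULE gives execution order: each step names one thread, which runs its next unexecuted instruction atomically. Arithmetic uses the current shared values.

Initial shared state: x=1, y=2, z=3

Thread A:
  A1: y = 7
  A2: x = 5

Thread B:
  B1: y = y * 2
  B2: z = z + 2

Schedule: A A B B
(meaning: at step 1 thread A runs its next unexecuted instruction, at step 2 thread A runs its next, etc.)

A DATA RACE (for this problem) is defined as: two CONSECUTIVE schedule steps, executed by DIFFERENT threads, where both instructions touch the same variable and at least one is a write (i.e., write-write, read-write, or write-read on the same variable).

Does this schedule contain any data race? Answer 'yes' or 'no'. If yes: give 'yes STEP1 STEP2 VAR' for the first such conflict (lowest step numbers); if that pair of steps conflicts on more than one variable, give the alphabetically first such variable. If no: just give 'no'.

Answer: no

Derivation:
Steps 1,2: same thread (A). No race.
Steps 2,3: A(r=-,w=x) vs B(r=y,w=y). No conflict.
Steps 3,4: same thread (B). No race.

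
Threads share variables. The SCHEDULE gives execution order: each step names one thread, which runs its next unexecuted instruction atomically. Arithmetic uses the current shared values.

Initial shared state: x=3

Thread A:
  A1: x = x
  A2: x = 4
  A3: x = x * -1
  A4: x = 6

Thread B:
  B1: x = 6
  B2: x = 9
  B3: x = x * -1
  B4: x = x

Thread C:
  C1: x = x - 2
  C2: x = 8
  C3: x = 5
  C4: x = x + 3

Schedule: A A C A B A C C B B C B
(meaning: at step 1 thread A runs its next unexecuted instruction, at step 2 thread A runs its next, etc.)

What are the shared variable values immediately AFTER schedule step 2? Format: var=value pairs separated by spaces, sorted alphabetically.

Step 1: thread A executes A1 (x = x). Shared: x=3. PCs: A@1 B@0 C@0
Step 2: thread A executes A2 (x = 4). Shared: x=4. PCs: A@2 B@0 C@0

Answer: x=4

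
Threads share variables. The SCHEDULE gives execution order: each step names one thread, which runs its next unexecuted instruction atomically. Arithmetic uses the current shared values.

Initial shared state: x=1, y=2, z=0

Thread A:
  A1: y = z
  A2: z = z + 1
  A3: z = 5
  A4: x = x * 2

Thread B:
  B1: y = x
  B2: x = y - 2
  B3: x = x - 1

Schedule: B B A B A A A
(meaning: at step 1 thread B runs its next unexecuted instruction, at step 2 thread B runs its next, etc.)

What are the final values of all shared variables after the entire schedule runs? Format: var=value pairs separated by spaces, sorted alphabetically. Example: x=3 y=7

Answer: x=-4 y=0 z=5

Derivation:
Step 1: thread B executes B1 (y = x). Shared: x=1 y=1 z=0. PCs: A@0 B@1
Step 2: thread B executes B2 (x = y - 2). Shared: x=-1 y=1 z=0. PCs: A@0 B@2
Step 3: thread A executes A1 (y = z). Shared: x=-1 y=0 z=0. PCs: A@1 B@2
Step 4: thread B executes B3 (x = x - 1). Shared: x=-2 y=0 z=0. PCs: A@1 B@3
Step 5: thread A executes A2 (z = z + 1). Shared: x=-2 y=0 z=1. PCs: A@2 B@3
Step 6: thread A executes A3 (z = 5). Shared: x=-2 y=0 z=5. PCs: A@3 B@3
Step 7: thread A executes A4 (x = x * 2). Shared: x=-4 y=0 z=5. PCs: A@4 B@3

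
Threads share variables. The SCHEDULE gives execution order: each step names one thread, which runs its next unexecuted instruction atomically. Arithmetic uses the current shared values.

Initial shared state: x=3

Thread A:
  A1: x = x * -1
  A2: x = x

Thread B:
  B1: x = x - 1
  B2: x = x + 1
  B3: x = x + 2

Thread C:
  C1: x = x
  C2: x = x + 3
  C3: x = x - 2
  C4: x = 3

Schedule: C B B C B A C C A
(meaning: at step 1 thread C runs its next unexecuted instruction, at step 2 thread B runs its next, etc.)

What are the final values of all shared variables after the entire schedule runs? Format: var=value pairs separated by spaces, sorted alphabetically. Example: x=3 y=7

Answer: x=3

Derivation:
Step 1: thread C executes C1 (x = x). Shared: x=3. PCs: A@0 B@0 C@1
Step 2: thread B executes B1 (x = x - 1). Shared: x=2. PCs: A@0 B@1 C@1
Step 3: thread B executes B2 (x = x + 1). Shared: x=3. PCs: A@0 B@2 C@1
Step 4: thread C executes C2 (x = x + 3). Shared: x=6. PCs: A@0 B@2 C@2
Step 5: thread B executes B3 (x = x + 2). Shared: x=8. PCs: A@0 B@3 C@2
Step 6: thread A executes A1 (x = x * -1). Shared: x=-8. PCs: A@1 B@3 C@2
Step 7: thread C executes C3 (x = x - 2). Shared: x=-10. PCs: A@1 B@3 C@3
Step 8: thread C executes C4 (x = 3). Shared: x=3. PCs: A@1 B@3 C@4
Step 9: thread A executes A2 (x = x). Shared: x=3. PCs: A@2 B@3 C@4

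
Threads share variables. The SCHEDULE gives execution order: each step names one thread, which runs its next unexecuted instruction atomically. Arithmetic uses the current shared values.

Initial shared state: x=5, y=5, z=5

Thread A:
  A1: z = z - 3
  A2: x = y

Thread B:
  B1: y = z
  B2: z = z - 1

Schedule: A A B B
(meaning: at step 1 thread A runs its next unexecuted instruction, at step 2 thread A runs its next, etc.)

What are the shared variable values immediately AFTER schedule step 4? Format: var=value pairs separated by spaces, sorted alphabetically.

Answer: x=5 y=2 z=1

Derivation:
Step 1: thread A executes A1 (z = z - 3). Shared: x=5 y=5 z=2. PCs: A@1 B@0
Step 2: thread A executes A2 (x = y). Shared: x=5 y=5 z=2. PCs: A@2 B@0
Step 3: thread B executes B1 (y = z). Shared: x=5 y=2 z=2. PCs: A@2 B@1
Step 4: thread B executes B2 (z = z - 1). Shared: x=5 y=2 z=1. PCs: A@2 B@2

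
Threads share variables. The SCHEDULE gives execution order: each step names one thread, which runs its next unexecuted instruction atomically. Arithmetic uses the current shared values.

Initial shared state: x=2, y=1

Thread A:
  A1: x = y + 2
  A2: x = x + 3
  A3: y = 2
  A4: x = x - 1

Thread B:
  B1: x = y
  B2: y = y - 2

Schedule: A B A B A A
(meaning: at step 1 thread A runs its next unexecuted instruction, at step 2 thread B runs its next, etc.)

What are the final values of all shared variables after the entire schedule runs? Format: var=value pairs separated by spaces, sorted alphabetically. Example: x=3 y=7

Step 1: thread A executes A1 (x = y + 2). Shared: x=3 y=1. PCs: A@1 B@0
Step 2: thread B executes B1 (x = y). Shared: x=1 y=1. PCs: A@1 B@1
Step 3: thread A executes A2 (x = x + 3). Shared: x=4 y=1. PCs: A@2 B@1
Step 4: thread B executes B2 (y = y - 2). Shared: x=4 y=-1. PCs: A@2 B@2
Step 5: thread A executes A3 (y = 2). Shared: x=4 y=2. PCs: A@3 B@2
Step 6: thread A executes A4 (x = x - 1). Shared: x=3 y=2. PCs: A@4 B@2

Answer: x=3 y=2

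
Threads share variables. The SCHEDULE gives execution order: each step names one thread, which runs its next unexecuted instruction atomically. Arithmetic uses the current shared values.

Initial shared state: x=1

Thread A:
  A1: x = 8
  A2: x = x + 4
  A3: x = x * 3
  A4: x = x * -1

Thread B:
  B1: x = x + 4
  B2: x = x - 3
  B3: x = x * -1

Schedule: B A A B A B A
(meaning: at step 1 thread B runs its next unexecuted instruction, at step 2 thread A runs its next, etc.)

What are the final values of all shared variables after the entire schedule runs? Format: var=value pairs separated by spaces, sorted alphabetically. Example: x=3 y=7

Answer: x=27

Derivation:
Step 1: thread B executes B1 (x = x + 4). Shared: x=5. PCs: A@0 B@1
Step 2: thread A executes A1 (x = 8). Shared: x=8. PCs: A@1 B@1
Step 3: thread A executes A2 (x = x + 4). Shared: x=12. PCs: A@2 B@1
Step 4: thread B executes B2 (x = x - 3). Shared: x=9. PCs: A@2 B@2
Step 5: thread A executes A3 (x = x * 3). Shared: x=27. PCs: A@3 B@2
Step 6: thread B executes B3 (x = x * -1). Shared: x=-27. PCs: A@3 B@3
Step 7: thread A executes A4 (x = x * -1). Shared: x=27. PCs: A@4 B@3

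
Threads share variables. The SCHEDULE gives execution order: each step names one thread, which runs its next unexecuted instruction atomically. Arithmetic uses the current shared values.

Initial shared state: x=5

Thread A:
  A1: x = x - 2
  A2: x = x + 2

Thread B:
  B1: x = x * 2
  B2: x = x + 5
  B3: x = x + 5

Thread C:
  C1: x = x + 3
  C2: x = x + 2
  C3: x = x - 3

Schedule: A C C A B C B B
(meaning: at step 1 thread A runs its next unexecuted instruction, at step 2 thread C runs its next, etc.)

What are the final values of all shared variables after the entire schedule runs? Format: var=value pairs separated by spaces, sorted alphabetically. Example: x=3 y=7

Step 1: thread A executes A1 (x = x - 2). Shared: x=3. PCs: A@1 B@0 C@0
Step 2: thread C executes C1 (x = x + 3). Shared: x=6. PCs: A@1 B@0 C@1
Step 3: thread C executes C2 (x = x + 2). Shared: x=8. PCs: A@1 B@0 C@2
Step 4: thread A executes A2 (x = x + 2). Shared: x=10. PCs: A@2 B@0 C@2
Step 5: thread B executes B1 (x = x * 2). Shared: x=20. PCs: A@2 B@1 C@2
Step 6: thread C executes C3 (x = x - 3). Shared: x=17. PCs: A@2 B@1 C@3
Step 7: thread B executes B2 (x = x + 5). Shared: x=22. PCs: A@2 B@2 C@3
Step 8: thread B executes B3 (x = x + 5). Shared: x=27. PCs: A@2 B@3 C@3

Answer: x=27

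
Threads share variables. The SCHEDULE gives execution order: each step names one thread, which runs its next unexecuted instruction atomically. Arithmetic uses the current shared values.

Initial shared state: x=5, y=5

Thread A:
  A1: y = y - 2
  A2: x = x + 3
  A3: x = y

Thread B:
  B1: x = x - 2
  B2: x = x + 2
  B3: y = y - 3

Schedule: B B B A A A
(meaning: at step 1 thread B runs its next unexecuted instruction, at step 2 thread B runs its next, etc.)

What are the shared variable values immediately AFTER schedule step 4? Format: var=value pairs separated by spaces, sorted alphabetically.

Step 1: thread B executes B1 (x = x - 2). Shared: x=3 y=5. PCs: A@0 B@1
Step 2: thread B executes B2 (x = x + 2). Shared: x=5 y=5. PCs: A@0 B@2
Step 3: thread B executes B3 (y = y - 3). Shared: x=5 y=2. PCs: A@0 B@3
Step 4: thread A executes A1 (y = y - 2). Shared: x=5 y=0. PCs: A@1 B@3

Answer: x=5 y=0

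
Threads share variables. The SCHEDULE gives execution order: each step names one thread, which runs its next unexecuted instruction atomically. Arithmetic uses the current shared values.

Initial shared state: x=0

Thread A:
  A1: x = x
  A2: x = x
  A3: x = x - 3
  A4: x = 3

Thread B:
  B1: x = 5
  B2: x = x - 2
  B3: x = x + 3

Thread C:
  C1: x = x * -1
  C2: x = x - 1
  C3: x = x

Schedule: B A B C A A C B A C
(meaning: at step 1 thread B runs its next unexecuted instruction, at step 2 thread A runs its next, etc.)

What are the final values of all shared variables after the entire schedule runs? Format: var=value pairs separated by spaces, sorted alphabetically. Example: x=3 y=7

Answer: x=3

Derivation:
Step 1: thread B executes B1 (x = 5). Shared: x=5. PCs: A@0 B@1 C@0
Step 2: thread A executes A1 (x = x). Shared: x=5. PCs: A@1 B@1 C@0
Step 3: thread B executes B2 (x = x - 2). Shared: x=3. PCs: A@1 B@2 C@0
Step 4: thread C executes C1 (x = x * -1). Shared: x=-3. PCs: A@1 B@2 C@1
Step 5: thread A executes A2 (x = x). Shared: x=-3. PCs: A@2 B@2 C@1
Step 6: thread A executes A3 (x = x - 3). Shared: x=-6. PCs: A@3 B@2 C@1
Step 7: thread C executes C2 (x = x - 1). Shared: x=-7. PCs: A@3 B@2 C@2
Step 8: thread B executes B3 (x = x + 3). Shared: x=-4. PCs: A@3 B@3 C@2
Step 9: thread A executes A4 (x = 3). Shared: x=3. PCs: A@4 B@3 C@2
Step 10: thread C executes C3 (x = x). Shared: x=3. PCs: A@4 B@3 C@3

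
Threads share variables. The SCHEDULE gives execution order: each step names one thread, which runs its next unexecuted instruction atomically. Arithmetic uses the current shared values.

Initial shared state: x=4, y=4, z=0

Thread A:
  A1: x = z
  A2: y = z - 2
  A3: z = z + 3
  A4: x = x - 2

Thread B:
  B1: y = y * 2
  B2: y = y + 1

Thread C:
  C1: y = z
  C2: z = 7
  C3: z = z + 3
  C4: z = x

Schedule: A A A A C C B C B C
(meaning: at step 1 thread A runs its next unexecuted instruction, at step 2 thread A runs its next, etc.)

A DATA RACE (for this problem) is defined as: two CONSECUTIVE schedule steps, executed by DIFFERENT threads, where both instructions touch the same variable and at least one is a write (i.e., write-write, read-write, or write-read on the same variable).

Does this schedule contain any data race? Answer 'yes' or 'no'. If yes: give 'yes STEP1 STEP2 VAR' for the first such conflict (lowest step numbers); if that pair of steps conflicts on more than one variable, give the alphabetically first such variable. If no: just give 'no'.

Steps 1,2: same thread (A). No race.
Steps 2,3: same thread (A). No race.
Steps 3,4: same thread (A). No race.
Steps 4,5: A(r=x,w=x) vs C(r=z,w=y). No conflict.
Steps 5,6: same thread (C). No race.
Steps 6,7: C(r=-,w=z) vs B(r=y,w=y). No conflict.
Steps 7,8: B(r=y,w=y) vs C(r=z,w=z). No conflict.
Steps 8,9: C(r=z,w=z) vs B(r=y,w=y). No conflict.
Steps 9,10: B(r=y,w=y) vs C(r=x,w=z). No conflict.

Answer: no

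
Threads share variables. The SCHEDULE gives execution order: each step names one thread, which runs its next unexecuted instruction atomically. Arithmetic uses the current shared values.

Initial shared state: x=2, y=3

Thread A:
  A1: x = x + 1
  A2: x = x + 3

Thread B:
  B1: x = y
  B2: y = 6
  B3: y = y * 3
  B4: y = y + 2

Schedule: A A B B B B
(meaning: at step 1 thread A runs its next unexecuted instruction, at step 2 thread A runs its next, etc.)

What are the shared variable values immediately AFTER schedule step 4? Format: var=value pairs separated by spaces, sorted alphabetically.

Answer: x=3 y=6

Derivation:
Step 1: thread A executes A1 (x = x + 1). Shared: x=3 y=3. PCs: A@1 B@0
Step 2: thread A executes A2 (x = x + 3). Shared: x=6 y=3. PCs: A@2 B@0
Step 3: thread B executes B1 (x = y). Shared: x=3 y=3. PCs: A@2 B@1
Step 4: thread B executes B2 (y = 6). Shared: x=3 y=6. PCs: A@2 B@2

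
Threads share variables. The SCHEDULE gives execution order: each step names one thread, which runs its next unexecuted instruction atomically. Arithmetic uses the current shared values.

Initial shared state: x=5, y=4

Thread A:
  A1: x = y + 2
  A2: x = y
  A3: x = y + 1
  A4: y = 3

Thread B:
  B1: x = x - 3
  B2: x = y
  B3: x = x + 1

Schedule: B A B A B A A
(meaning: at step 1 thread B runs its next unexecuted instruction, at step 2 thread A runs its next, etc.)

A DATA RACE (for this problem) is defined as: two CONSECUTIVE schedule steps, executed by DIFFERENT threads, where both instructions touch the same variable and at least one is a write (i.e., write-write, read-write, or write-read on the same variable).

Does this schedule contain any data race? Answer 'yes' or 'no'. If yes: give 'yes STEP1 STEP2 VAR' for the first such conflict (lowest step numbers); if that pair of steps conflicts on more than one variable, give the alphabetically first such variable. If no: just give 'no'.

Answer: yes 1 2 x

Derivation:
Steps 1,2: B(x = x - 3) vs A(x = y + 2). RACE on x (W-W).
Steps 2,3: A(x = y + 2) vs B(x = y). RACE on x (W-W).
Steps 3,4: B(x = y) vs A(x = y). RACE on x (W-W).
Steps 4,5: A(x = y) vs B(x = x + 1). RACE on x (W-W).
Steps 5,6: B(x = x + 1) vs A(x = y + 1). RACE on x (W-W).
Steps 6,7: same thread (A). No race.
First conflict at steps 1,2.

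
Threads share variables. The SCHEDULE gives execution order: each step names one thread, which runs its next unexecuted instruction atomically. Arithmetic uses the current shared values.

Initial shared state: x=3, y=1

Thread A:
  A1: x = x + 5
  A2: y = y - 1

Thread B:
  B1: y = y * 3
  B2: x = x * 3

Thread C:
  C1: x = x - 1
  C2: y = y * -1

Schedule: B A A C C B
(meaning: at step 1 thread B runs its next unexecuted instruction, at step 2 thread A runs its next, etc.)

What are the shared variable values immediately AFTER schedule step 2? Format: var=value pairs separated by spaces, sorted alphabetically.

Answer: x=8 y=3

Derivation:
Step 1: thread B executes B1 (y = y * 3). Shared: x=3 y=3. PCs: A@0 B@1 C@0
Step 2: thread A executes A1 (x = x + 5). Shared: x=8 y=3. PCs: A@1 B@1 C@0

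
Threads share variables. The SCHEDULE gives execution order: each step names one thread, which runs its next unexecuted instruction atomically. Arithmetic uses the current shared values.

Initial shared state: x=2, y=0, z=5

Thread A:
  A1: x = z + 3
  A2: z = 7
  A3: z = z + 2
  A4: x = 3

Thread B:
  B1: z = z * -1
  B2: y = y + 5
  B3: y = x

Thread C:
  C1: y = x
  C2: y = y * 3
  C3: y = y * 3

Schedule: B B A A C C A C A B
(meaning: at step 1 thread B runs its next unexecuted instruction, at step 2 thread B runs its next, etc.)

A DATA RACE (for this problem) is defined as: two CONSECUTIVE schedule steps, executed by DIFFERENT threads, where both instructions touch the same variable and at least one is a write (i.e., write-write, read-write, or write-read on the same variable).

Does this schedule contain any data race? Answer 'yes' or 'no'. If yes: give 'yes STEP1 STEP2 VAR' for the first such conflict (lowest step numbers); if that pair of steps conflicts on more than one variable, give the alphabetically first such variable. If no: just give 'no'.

Answer: yes 9 10 x

Derivation:
Steps 1,2: same thread (B). No race.
Steps 2,3: B(r=y,w=y) vs A(r=z,w=x). No conflict.
Steps 3,4: same thread (A). No race.
Steps 4,5: A(r=-,w=z) vs C(r=x,w=y). No conflict.
Steps 5,6: same thread (C). No race.
Steps 6,7: C(r=y,w=y) vs A(r=z,w=z). No conflict.
Steps 7,8: A(r=z,w=z) vs C(r=y,w=y). No conflict.
Steps 8,9: C(r=y,w=y) vs A(r=-,w=x). No conflict.
Steps 9,10: A(x = 3) vs B(y = x). RACE on x (W-R).
First conflict at steps 9,10.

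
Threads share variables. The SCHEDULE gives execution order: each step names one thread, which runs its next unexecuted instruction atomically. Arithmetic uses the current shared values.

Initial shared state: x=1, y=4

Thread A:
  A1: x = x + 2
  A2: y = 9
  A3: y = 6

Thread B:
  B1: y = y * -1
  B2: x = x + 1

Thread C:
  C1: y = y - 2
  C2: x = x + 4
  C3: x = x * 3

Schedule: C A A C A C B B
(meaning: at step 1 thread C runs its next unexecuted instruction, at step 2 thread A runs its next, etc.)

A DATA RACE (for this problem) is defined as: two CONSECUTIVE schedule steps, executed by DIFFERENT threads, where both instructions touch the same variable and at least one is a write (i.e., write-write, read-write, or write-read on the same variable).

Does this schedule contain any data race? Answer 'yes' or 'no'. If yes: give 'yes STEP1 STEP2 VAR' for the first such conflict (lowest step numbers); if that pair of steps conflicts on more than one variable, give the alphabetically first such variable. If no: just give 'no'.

Answer: no

Derivation:
Steps 1,2: C(r=y,w=y) vs A(r=x,w=x). No conflict.
Steps 2,3: same thread (A). No race.
Steps 3,4: A(r=-,w=y) vs C(r=x,w=x). No conflict.
Steps 4,5: C(r=x,w=x) vs A(r=-,w=y). No conflict.
Steps 5,6: A(r=-,w=y) vs C(r=x,w=x). No conflict.
Steps 6,7: C(r=x,w=x) vs B(r=y,w=y). No conflict.
Steps 7,8: same thread (B). No race.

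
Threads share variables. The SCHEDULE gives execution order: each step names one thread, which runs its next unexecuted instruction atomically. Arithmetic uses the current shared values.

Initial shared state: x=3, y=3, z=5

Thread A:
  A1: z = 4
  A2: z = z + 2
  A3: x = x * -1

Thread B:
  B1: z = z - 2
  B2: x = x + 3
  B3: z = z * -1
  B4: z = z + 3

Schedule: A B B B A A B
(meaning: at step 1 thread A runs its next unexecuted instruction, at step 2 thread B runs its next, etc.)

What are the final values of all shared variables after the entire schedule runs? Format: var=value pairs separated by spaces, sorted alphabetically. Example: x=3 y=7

Answer: x=-6 y=3 z=3

Derivation:
Step 1: thread A executes A1 (z = 4). Shared: x=3 y=3 z=4. PCs: A@1 B@0
Step 2: thread B executes B1 (z = z - 2). Shared: x=3 y=3 z=2. PCs: A@1 B@1
Step 3: thread B executes B2 (x = x + 3). Shared: x=6 y=3 z=2. PCs: A@1 B@2
Step 4: thread B executes B3 (z = z * -1). Shared: x=6 y=3 z=-2. PCs: A@1 B@3
Step 5: thread A executes A2 (z = z + 2). Shared: x=6 y=3 z=0. PCs: A@2 B@3
Step 6: thread A executes A3 (x = x * -1). Shared: x=-6 y=3 z=0. PCs: A@3 B@3
Step 7: thread B executes B4 (z = z + 3). Shared: x=-6 y=3 z=3. PCs: A@3 B@4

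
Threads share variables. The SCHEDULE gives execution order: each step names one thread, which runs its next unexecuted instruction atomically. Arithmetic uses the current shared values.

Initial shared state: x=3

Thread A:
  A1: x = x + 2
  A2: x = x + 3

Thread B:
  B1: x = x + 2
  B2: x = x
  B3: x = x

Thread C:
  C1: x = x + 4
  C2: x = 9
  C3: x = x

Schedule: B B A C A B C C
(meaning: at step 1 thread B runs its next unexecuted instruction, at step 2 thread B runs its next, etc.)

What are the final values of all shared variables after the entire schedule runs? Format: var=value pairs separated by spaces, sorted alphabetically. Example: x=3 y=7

Step 1: thread B executes B1 (x = x + 2). Shared: x=5. PCs: A@0 B@1 C@0
Step 2: thread B executes B2 (x = x). Shared: x=5. PCs: A@0 B@2 C@0
Step 3: thread A executes A1 (x = x + 2). Shared: x=7. PCs: A@1 B@2 C@0
Step 4: thread C executes C1 (x = x + 4). Shared: x=11. PCs: A@1 B@2 C@1
Step 5: thread A executes A2 (x = x + 3). Shared: x=14. PCs: A@2 B@2 C@1
Step 6: thread B executes B3 (x = x). Shared: x=14. PCs: A@2 B@3 C@1
Step 7: thread C executes C2 (x = 9). Shared: x=9. PCs: A@2 B@3 C@2
Step 8: thread C executes C3 (x = x). Shared: x=9. PCs: A@2 B@3 C@3

Answer: x=9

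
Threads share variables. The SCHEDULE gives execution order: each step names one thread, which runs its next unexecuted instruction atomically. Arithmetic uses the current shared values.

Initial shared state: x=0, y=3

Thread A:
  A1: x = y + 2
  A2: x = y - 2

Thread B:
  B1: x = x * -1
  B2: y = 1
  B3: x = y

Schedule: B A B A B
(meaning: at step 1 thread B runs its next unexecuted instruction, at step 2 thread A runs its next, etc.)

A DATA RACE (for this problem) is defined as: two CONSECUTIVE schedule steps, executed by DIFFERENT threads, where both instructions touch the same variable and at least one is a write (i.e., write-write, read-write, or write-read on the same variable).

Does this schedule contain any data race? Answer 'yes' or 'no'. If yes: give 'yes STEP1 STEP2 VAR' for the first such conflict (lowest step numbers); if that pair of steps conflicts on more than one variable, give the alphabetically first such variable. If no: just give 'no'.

Answer: yes 1 2 x

Derivation:
Steps 1,2: B(x = x * -1) vs A(x = y + 2). RACE on x (W-W).
Steps 2,3: A(x = y + 2) vs B(y = 1). RACE on y (R-W).
Steps 3,4: B(y = 1) vs A(x = y - 2). RACE on y (W-R).
Steps 4,5: A(x = y - 2) vs B(x = y). RACE on x (W-W).
First conflict at steps 1,2.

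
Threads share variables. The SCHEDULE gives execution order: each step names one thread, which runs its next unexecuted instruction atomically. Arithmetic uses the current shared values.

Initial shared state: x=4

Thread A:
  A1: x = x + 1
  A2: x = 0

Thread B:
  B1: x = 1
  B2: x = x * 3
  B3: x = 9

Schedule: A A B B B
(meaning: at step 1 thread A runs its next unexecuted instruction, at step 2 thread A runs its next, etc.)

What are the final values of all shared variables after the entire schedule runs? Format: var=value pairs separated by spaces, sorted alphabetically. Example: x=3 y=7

Answer: x=9

Derivation:
Step 1: thread A executes A1 (x = x + 1). Shared: x=5. PCs: A@1 B@0
Step 2: thread A executes A2 (x = 0). Shared: x=0. PCs: A@2 B@0
Step 3: thread B executes B1 (x = 1). Shared: x=1. PCs: A@2 B@1
Step 4: thread B executes B2 (x = x * 3). Shared: x=3. PCs: A@2 B@2
Step 5: thread B executes B3 (x = 9). Shared: x=9. PCs: A@2 B@3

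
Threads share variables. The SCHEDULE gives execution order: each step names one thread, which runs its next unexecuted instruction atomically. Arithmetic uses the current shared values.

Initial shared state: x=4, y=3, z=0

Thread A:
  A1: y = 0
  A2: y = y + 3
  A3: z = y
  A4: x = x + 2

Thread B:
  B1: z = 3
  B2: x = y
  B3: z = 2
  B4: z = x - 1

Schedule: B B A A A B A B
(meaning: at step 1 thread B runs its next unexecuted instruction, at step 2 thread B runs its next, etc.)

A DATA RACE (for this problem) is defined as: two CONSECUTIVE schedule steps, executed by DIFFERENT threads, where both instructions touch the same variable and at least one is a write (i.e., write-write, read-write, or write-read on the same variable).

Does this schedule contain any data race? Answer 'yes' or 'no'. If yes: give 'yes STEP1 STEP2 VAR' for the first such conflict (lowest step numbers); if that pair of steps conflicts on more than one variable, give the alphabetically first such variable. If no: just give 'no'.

Answer: yes 2 3 y

Derivation:
Steps 1,2: same thread (B). No race.
Steps 2,3: B(x = y) vs A(y = 0). RACE on y (R-W).
Steps 3,4: same thread (A). No race.
Steps 4,5: same thread (A). No race.
Steps 5,6: A(z = y) vs B(z = 2). RACE on z (W-W).
Steps 6,7: B(r=-,w=z) vs A(r=x,w=x). No conflict.
Steps 7,8: A(x = x + 2) vs B(z = x - 1). RACE on x (W-R).
First conflict at steps 2,3.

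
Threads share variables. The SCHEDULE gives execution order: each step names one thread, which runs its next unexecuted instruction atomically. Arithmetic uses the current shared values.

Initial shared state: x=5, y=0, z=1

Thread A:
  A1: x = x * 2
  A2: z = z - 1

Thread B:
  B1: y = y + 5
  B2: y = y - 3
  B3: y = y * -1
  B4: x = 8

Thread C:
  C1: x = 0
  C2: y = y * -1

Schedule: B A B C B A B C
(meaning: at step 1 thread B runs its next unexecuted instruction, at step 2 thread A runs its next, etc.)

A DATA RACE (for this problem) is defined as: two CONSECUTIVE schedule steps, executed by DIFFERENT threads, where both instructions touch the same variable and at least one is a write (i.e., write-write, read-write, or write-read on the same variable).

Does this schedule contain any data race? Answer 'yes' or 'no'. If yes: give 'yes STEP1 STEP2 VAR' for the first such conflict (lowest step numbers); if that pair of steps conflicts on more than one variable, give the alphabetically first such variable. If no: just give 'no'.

Answer: no

Derivation:
Steps 1,2: B(r=y,w=y) vs A(r=x,w=x). No conflict.
Steps 2,3: A(r=x,w=x) vs B(r=y,w=y). No conflict.
Steps 3,4: B(r=y,w=y) vs C(r=-,w=x). No conflict.
Steps 4,5: C(r=-,w=x) vs B(r=y,w=y). No conflict.
Steps 5,6: B(r=y,w=y) vs A(r=z,w=z). No conflict.
Steps 6,7: A(r=z,w=z) vs B(r=-,w=x). No conflict.
Steps 7,8: B(r=-,w=x) vs C(r=y,w=y). No conflict.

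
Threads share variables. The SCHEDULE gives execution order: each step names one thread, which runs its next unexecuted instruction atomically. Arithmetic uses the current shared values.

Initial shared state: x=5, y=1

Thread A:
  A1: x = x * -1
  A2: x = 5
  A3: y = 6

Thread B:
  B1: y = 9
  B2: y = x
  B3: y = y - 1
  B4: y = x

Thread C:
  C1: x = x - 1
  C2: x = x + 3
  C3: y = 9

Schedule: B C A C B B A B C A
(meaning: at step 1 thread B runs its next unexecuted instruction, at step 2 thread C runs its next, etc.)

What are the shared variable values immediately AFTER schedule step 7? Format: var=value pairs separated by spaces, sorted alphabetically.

Answer: x=5 y=-2

Derivation:
Step 1: thread B executes B1 (y = 9). Shared: x=5 y=9. PCs: A@0 B@1 C@0
Step 2: thread C executes C1 (x = x - 1). Shared: x=4 y=9. PCs: A@0 B@1 C@1
Step 3: thread A executes A1 (x = x * -1). Shared: x=-4 y=9. PCs: A@1 B@1 C@1
Step 4: thread C executes C2 (x = x + 3). Shared: x=-1 y=9. PCs: A@1 B@1 C@2
Step 5: thread B executes B2 (y = x). Shared: x=-1 y=-1. PCs: A@1 B@2 C@2
Step 6: thread B executes B3 (y = y - 1). Shared: x=-1 y=-2. PCs: A@1 B@3 C@2
Step 7: thread A executes A2 (x = 5). Shared: x=5 y=-2. PCs: A@2 B@3 C@2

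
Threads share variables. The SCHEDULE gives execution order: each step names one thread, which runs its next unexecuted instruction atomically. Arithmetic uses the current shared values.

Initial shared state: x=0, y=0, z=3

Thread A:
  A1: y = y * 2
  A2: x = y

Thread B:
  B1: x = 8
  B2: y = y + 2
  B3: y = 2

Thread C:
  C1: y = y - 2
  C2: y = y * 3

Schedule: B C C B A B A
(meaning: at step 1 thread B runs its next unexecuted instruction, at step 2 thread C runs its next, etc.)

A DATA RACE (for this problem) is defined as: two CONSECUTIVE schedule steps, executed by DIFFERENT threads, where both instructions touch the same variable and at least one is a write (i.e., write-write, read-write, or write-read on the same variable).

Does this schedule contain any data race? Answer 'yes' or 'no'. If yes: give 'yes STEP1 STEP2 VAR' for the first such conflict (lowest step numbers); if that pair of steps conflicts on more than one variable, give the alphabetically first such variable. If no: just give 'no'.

Steps 1,2: B(r=-,w=x) vs C(r=y,w=y). No conflict.
Steps 2,3: same thread (C). No race.
Steps 3,4: C(y = y * 3) vs B(y = y + 2). RACE on y (W-W).
Steps 4,5: B(y = y + 2) vs A(y = y * 2). RACE on y (W-W).
Steps 5,6: A(y = y * 2) vs B(y = 2). RACE on y (W-W).
Steps 6,7: B(y = 2) vs A(x = y). RACE on y (W-R).
First conflict at steps 3,4.

Answer: yes 3 4 y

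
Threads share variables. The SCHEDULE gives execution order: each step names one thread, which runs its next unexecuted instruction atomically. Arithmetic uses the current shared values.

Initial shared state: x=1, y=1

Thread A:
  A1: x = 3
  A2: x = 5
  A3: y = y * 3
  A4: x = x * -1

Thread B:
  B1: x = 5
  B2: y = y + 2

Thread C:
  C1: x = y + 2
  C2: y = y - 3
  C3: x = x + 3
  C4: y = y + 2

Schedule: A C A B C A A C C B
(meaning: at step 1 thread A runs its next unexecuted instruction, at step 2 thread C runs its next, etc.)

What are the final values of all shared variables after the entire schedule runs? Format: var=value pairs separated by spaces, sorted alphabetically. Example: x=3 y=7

Step 1: thread A executes A1 (x = 3). Shared: x=3 y=1. PCs: A@1 B@0 C@0
Step 2: thread C executes C1 (x = y + 2). Shared: x=3 y=1. PCs: A@1 B@0 C@1
Step 3: thread A executes A2 (x = 5). Shared: x=5 y=1. PCs: A@2 B@0 C@1
Step 4: thread B executes B1 (x = 5). Shared: x=5 y=1. PCs: A@2 B@1 C@1
Step 5: thread C executes C2 (y = y - 3). Shared: x=5 y=-2. PCs: A@2 B@1 C@2
Step 6: thread A executes A3 (y = y * 3). Shared: x=5 y=-6. PCs: A@3 B@1 C@2
Step 7: thread A executes A4 (x = x * -1). Shared: x=-5 y=-6. PCs: A@4 B@1 C@2
Step 8: thread C executes C3 (x = x + 3). Shared: x=-2 y=-6. PCs: A@4 B@1 C@3
Step 9: thread C executes C4 (y = y + 2). Shared: x=-2 y=-4. PCs: A@4 B@1 C@4
Step 10: thread B executes B2 (y = y + 2). Shared: x=-2 y=-2. PCs: A@4 B@2 C@4

Answer: x=-2 y=-2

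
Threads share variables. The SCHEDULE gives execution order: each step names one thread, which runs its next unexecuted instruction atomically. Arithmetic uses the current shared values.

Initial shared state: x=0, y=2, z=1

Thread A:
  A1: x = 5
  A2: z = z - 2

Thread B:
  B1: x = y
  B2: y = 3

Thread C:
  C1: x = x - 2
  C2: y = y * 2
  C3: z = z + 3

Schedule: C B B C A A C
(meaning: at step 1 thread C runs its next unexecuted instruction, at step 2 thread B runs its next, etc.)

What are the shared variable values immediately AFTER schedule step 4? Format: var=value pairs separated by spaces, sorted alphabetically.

Step 1: thread C executes C1 (x = x - 2). Shared: x=-2 y=2 z=1. PCs: A@0 B@0 C@1
Step 2: thread B executes B1 (x = y). Shared: x=2 y=2 z=1. PCs: A@0 B@1 C@1
Step 3: thread B executes B2 (y = 3). Shared: x=2 y=3 z=1. PCs: A@0 B@2 C@1
Step 4: thread C executes C2 (y = y * 2). Shared: x=2 y=6 z=1. PCs: A@0 B@2 C@2

Answer: x=2 y=6 z=1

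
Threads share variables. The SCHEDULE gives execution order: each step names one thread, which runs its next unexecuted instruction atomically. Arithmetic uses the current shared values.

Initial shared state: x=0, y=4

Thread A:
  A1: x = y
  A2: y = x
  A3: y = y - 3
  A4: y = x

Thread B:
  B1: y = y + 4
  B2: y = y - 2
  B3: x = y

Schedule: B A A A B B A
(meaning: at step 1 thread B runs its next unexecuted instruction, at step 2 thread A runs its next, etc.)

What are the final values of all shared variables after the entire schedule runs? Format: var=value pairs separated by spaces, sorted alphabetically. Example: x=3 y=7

Answer: x=3 y=3

Derivation:
Step 1: thread B executes B1 (y = y + 4). Shared: x=0 y=8. PCs: A@0 B@1
Step 2: thread A executes A1 (x = y). Shared: x=8 y=8. PCs: A@1 B@1
Step 3: thread A executes A2 (y = x). Shared: x=8 y=8. PCs: A@2 B@1
Step 4: thread A executes A3 (y = y - 3). Shared: x=8 y=5. PCs: A@3 B@1
Step 5: thread B executes B2 (y = y - 2). Shared: x=8 y=3. PCs: A@3 B@2
Step 6: thread B executes B3 (x = y). Shared: x=3 y=3. PCs: A@3 B@3
Step 7: thread A executes A4 (y = x). Shared: x=3 y=3. PCs: A@4 B@3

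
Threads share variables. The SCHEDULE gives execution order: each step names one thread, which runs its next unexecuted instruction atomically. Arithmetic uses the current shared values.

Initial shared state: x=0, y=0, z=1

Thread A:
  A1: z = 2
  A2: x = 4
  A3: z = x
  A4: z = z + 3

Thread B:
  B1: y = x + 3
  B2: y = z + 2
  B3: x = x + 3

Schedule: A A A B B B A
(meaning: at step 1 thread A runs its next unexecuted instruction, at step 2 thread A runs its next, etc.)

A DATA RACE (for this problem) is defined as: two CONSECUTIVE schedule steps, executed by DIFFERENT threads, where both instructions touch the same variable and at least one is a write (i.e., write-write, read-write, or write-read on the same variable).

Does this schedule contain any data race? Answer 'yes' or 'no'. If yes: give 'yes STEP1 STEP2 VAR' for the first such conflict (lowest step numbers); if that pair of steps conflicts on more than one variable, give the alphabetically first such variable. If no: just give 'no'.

Answer: no

Derivation:
Steps 1,2: same thread (A). No race.
Steps 2,3: same thread (A). No race.
Steps 3,4: A(r=x,w=z) vs B(r=x,w=y). No conflict.
Steps 4,5: same thread (B). No race.
Steps 5,6: same thread (B). No race.
Steps 6,7: B(r=x,w=x) vs A(r=z,w=z). No conflict.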